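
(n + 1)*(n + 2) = n^2 + 3*n + 2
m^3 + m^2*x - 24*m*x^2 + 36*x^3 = (m - 3*x)*(m - 2*x)*(m + 6*x)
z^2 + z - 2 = (z - 1)*(z + 2)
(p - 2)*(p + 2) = p^2 - 4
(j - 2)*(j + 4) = j^2 + 2*j - 8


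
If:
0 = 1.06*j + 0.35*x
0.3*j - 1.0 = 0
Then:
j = 3.33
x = -10.10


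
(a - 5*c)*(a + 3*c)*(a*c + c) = a^3*c - 2*a^2*c^2 + a^2*c - 15*a*c^3 - 2*a*c^2 - 15*c^3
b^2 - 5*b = b*(b - 5)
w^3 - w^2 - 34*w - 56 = (w - 7)*(w + 2)*(w + 4)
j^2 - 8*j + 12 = (j - 6)*(j - 2)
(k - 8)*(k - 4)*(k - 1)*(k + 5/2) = k^4 - 21*k^3/2 + 23*k^2/2 + 78*k - 80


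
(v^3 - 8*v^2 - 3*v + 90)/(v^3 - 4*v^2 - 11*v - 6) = (v^2 - 2*v - 15)/(v^2 + 2*v + 1)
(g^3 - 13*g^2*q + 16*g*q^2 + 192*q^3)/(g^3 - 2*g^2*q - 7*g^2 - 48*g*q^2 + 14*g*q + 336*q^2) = (g^2 - 5*g*q - 24*q^2)/(g^2 + 6*g*q - 7*g - 42*q)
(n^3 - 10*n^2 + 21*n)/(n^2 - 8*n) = (n^2 - 10*n + 21)/(n - 8)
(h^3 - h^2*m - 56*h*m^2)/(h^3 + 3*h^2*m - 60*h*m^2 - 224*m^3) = h/(h + 4*m)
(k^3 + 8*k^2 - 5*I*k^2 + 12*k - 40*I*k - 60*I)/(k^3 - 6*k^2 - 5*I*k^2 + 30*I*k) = (k^2 + 8*k + 12)/(k*(k - 6))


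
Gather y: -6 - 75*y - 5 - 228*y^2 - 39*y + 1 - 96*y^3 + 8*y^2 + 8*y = -96*y^3 - 220*y^2 - 106*y - 10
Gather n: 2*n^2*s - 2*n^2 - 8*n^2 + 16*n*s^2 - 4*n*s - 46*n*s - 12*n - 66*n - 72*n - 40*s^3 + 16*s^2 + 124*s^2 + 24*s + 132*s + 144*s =n^2*(2*s - 10) + n*(16*s^2 - 50*s - 150) - 40*s^3 + 140*s^2 + 300*s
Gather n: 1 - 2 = -1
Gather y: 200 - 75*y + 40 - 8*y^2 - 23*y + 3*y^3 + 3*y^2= 3*y^3 - 5*y^2 - 98*y + 240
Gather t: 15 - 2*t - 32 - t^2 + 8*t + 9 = -t^2 + 6*t - 8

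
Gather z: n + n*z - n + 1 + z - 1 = z*(n + 1)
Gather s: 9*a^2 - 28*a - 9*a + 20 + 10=9*a^2 - 37*a + 30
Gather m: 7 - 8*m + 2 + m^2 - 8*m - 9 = m^2 - 16*m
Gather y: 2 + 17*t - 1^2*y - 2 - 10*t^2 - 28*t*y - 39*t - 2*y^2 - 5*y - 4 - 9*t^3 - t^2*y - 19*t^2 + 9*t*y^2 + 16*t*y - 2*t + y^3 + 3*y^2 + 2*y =-9*t^3 - 29*t^2 - 24*t + y^3 + y^2*(9*t + 1) + y*(-t^2 - 12*t - 4) - 4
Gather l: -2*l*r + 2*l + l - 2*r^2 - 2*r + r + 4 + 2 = l*(3 - 2*r) - 2*r^2 - r + 6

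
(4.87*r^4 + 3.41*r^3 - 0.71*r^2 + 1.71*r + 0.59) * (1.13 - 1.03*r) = -5.0161*r^5 + 1.9908*r^4 + 4.5846*r^3 - 2.5636*r^2 + 1.3246*r + 0.6667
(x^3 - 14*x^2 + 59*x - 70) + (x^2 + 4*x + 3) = x^3 - 13*x^2 + 63*x - 67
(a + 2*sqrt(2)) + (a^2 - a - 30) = a^2 - 30 + 2*sqrt(2)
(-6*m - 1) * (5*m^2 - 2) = -30*m^3 - 5*m^2 + 12*m + 2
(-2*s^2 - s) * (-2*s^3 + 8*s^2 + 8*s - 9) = 4*s^5 - 14*s^4 - 24*s^3 + 10*s^2 + 9*s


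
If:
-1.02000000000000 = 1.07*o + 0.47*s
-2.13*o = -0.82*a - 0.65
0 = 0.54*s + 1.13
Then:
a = -0.88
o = -0.03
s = -2.09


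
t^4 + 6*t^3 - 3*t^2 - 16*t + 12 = (t - 1)^2*(t + 2)*(t + 6)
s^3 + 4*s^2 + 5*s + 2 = (s + 1)^2*(s + 2)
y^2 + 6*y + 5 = (y + 1)*(y + 5)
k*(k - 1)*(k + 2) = k^3 + k^2 - 2*k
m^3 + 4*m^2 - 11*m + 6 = (m - 1)^2*(m + 6)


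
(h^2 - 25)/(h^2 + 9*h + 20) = (h - 5)/(h + 4)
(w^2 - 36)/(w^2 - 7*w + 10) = (w^2 - 36)/(w^2 - 7*w + 10)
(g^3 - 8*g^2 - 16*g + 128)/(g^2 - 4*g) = g - 4 - 32/g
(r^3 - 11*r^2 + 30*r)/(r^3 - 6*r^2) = (r - 5)/r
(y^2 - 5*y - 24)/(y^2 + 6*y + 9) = (y - 8)/(y + 3)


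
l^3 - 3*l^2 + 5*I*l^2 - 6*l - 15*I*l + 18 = (l - 3)*(l + 2*I)*(l + 3*I)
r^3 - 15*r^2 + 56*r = r*(r - 8)*(r - 7)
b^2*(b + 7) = b^3 + 7*b^2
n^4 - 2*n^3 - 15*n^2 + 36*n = n*(n - 3)^2*(n + 4)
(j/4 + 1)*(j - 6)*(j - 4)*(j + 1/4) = j^4/4 - 23*j^3/16 - 35*j^2/8 + 23*j + 6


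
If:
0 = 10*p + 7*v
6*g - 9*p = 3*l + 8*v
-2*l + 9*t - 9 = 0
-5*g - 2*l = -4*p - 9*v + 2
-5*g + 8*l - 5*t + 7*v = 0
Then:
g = 187/566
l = 6885/24904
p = -11823/24904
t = 13217/12452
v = 8445/12452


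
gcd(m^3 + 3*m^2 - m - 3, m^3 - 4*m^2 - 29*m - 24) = m^2 + 4*m + 3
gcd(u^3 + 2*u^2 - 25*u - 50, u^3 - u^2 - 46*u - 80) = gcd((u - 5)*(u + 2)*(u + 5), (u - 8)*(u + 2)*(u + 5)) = u^2 + 7*u + 10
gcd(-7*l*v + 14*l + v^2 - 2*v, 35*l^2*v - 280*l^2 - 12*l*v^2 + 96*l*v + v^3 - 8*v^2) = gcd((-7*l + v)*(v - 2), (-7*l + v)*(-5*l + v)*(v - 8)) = -7*l + v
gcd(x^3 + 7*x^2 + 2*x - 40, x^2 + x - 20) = x + 5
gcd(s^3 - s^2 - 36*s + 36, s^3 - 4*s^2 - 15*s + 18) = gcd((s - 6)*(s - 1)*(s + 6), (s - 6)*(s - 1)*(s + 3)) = s^2 - 7*s + 6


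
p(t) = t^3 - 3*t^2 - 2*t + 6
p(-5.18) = -203.13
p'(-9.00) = 295.00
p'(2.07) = -1.57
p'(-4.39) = 82.16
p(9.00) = 474.00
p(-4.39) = -127.64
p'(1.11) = -4.96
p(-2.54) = -24.66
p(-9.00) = -948.00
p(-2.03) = -10.67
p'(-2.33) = 28.27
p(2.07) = -2.12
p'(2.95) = 6.41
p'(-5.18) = 109.58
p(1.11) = 1.45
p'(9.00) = 187.00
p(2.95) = -0.34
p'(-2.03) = 22.54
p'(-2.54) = 32.59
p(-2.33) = -18.28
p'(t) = 3*t^2 - 6*t - 2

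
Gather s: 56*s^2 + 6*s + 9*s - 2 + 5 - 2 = 56*s^2 + 15*s + 1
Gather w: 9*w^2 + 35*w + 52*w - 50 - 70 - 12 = 9*w^2 + 87*w - 132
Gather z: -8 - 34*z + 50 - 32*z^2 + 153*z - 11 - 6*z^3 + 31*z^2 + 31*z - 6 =-6*z^3 - z^2 + 150*z + 25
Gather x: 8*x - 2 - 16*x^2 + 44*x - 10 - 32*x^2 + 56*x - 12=-48*x^2 + 108*x - 24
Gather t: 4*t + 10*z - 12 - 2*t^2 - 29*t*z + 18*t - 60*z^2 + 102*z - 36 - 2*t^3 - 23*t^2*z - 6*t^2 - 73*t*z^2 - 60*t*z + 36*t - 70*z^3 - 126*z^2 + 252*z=-2*t^3 + t^2*(-23*z - 8) + t*(-73*z^2 - 89*z + 58) - 70*z^3 - 186*z^2 + 364*z - 48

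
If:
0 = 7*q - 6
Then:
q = 6/7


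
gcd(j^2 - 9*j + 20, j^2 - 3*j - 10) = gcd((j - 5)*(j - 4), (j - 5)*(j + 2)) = j - 5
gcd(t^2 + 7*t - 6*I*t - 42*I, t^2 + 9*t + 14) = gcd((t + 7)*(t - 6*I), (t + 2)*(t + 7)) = t + 7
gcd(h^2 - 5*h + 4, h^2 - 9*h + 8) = h - 1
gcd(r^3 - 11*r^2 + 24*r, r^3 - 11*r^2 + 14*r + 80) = r - 8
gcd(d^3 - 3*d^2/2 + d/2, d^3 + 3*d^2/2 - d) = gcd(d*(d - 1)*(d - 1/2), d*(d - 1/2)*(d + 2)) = d^2 - d/2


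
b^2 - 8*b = b*(b - 8)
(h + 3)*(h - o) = h^2 - h*o + 3*h - 3*o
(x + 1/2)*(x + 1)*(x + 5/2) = x^3 + 4*x^2 + 17*x/4 + 5/4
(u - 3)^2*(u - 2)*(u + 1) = u^4 - 7*u^3 + 13*u^2 + 3*u - 18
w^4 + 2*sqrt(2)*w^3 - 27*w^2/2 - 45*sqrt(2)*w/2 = w*(w - 5*sqrt(2)/2)*(w + 3*sqrt(2)/2)*(w + 3*sqrt(2))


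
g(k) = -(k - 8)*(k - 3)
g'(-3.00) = 17.00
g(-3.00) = -66.00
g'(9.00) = -7.00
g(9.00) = -6.00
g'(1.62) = 7.76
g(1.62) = -8.80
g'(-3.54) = 18.08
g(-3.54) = -75.47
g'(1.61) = 7.78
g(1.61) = -8.88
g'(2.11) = 6.78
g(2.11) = -5.24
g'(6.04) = -1.08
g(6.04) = 5.96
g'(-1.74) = 14.48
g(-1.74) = -46.17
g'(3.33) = 4.34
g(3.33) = 1.54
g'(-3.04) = 17.08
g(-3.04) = -66.68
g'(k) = 11 - 2*k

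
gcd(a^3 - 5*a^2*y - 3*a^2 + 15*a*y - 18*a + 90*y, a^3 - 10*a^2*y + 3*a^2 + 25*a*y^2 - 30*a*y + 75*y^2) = -a^2 + 5*a*y - 3*a + 15*y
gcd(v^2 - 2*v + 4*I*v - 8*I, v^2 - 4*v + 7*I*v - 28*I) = 1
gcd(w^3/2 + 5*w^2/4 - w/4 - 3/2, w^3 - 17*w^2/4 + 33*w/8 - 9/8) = 1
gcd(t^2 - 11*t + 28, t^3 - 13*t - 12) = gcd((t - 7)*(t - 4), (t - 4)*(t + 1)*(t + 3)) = t - 4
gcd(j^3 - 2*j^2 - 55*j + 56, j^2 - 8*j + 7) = j - 1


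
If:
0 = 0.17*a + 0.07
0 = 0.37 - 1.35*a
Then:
No Solution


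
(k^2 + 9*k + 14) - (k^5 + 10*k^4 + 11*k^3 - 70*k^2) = -k^5 - 10*k^4 - 11*k^3 + 71*k^2 + 9*k + 14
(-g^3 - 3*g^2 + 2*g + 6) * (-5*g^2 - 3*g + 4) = 5*g^5 + 18*g^4 - 5*g^3 - 48*g^2 - 10*g + 24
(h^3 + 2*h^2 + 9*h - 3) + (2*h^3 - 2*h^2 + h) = 3*h^3 + 10*h - 3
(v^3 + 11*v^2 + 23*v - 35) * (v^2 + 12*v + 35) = v^5 + 23*v^4 + 190*v^3 + 626*v^2 + 385*v - 1225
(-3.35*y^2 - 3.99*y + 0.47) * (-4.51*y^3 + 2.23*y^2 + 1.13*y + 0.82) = 15.1085*y^5 + 10.5244*y^4 - 14.8029*y^3 - 6.2076*y^2 - 2.7407*y + 0.3854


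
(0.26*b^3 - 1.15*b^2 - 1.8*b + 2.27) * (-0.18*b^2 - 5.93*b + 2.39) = -0.0468*b^5 - 1.3348*b^4 + 7.7649*b^3 + 7.5169*b^2 - 17.7631*b + 5.4253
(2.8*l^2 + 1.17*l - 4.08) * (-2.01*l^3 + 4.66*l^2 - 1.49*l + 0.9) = -5.628*l^5 + 10.6963*l^4 + 9.481*l^3 - 18.2361*l^2 + 7.1322*l - 3.672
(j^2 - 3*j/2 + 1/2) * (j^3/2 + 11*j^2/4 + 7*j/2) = j^5/2 + 2*j^4 - 3*j^3/8 - 31*j^2/8 + 7*j/4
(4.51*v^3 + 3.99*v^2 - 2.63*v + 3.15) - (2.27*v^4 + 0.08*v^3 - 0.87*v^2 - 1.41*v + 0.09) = -2.27*v^4 + 4.43*v^3 + 4.86*v^2 - 1.22*v + 3.06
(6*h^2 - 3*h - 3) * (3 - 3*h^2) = -18*h^4 + 9*h^3 + 27*h^2 - 9*h - 9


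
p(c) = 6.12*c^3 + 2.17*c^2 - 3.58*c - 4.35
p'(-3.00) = 148.64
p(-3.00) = -139.32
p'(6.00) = 683.42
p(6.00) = 1374.21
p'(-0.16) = -3.80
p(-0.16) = -3.75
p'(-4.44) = 339.09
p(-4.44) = -481.35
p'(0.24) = -1.48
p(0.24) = -5.00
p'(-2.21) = 76.50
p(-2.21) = -51.90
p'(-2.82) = 130.19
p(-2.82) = -114.24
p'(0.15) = -2.52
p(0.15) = -4.82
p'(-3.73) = 235.67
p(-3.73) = -278.40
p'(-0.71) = 2.59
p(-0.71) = -2.90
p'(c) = 18.36*c^2 + 4.34*c - 3.58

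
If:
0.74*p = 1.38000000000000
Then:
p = 1.86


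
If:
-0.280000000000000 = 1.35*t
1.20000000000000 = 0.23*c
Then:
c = 5.22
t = -0.21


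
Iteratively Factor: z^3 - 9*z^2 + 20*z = (z - 5)*(z^2 - 4*z) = z*(z - 5)*(z - 4)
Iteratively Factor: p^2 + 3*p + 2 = (p + 2)*(p + 1)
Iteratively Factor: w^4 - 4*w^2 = (w + 2)*(w^3 - 2*w^2) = w*(w + 2)*(w^2 - 2*w) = w*(w - 2)*(w + 2)*(w)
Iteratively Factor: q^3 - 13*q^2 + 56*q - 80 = (q - 5)*(q^2 - 8*q + 16) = (q - 5)*(q - 4)*(q - 4)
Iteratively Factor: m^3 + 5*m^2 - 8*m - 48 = (m + 4)*(m^2 + m - 12) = (m - 3)*(m + 4)*(m + 4)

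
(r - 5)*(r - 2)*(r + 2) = r^3 - 5*r^2 - 4*r + 20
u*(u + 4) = u^2 + 4*u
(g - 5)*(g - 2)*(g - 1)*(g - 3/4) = g^4 - 35*g^3/4 + 23*g^2 - 91*g/4 + 15/2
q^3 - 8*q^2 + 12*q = q*(q - 6)*(q - 2)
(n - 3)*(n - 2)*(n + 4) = n^3 - n^2 - 14*n + 24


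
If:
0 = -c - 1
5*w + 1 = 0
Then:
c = -1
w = -1/5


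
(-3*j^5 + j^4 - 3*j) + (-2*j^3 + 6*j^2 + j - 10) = -3*j^5 + j^4 - 2*j^3 + 6*j^2 - 2*j - 10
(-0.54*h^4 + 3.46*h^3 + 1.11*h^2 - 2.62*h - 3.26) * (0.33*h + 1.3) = -0.1782*h^5 + 0.4398*h^4 + 4.8643*h^3 + 0.5784*h^2 - 4.4818*h - 4.238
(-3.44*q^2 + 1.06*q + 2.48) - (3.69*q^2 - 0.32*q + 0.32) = -7.13*q^2 + 1.38*q + 2.16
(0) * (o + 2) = 0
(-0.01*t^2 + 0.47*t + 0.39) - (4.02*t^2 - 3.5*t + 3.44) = -4.03*t^2 + 3.97*t - 3.05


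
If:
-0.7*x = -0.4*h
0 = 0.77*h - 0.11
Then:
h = 0.14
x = 0.08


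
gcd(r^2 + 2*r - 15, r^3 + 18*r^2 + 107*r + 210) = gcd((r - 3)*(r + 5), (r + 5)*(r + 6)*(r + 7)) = r + 5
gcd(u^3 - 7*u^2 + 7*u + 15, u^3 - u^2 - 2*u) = u + 1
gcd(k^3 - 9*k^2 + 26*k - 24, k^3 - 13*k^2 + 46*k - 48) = k^2 - 5*k + 6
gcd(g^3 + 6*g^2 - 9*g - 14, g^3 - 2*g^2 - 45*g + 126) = g + 7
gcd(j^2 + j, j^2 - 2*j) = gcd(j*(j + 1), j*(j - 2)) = j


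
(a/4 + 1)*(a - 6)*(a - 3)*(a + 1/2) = a^4/4 - 9*a^3/8 - 41*a^2/8 + 63*a/4 + 9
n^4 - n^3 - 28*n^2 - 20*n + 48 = (n - 6)*(n - 1)*(n + 2)*(n + 4)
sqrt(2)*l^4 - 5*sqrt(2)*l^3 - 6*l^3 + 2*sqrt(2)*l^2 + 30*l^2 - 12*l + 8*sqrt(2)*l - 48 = (l - 4)*(l - 2)*(l - 3*sqrt(2))*(sqrt(2)*l + sqrt(2))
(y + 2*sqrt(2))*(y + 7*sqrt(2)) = y^2 + 9*sqrt(2)*y + 28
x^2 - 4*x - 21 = (x - 7)*(x + 3)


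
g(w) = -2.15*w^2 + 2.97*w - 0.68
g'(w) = 2.97 - 4.3*w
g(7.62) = -102.89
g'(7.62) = -29.80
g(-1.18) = -7.18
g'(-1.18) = 8.04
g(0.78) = 0.33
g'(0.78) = -0.38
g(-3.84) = -43.79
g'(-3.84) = 19.48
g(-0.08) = -0.93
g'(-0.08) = 3.31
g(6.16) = -63.97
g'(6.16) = -23.52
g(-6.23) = -102.63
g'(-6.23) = 29.76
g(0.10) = -0.40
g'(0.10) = 2.54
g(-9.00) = -201.56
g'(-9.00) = 41.67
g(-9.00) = -201.56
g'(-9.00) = 41.67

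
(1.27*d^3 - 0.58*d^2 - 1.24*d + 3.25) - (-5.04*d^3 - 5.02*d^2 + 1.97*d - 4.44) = 6.31*d^3 + 4.44*d^2 - 3.21*d + 7.69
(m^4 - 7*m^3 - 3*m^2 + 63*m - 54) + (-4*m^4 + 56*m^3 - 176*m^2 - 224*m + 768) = -3*m^4 + 49*m^3 - 179*m^2 - 161*m + 714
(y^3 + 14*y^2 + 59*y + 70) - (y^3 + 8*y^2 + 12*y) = 6*y^2 + 47*y + 70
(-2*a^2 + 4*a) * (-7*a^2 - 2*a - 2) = 14*a^4 - 24*a^3 - 4*a^2 - 8*a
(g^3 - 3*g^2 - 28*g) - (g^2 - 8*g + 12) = g^3 - 4*g^2 - 20*g - 12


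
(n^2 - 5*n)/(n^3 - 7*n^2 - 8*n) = (5 - n)/(-n^2 + 7*n + 8)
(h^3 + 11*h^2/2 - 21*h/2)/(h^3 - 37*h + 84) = h*(2*h - 3)/(2*(h^2 - 7*h + 12))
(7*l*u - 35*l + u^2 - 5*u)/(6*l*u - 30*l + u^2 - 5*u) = (7*l + u)/(6*l + u)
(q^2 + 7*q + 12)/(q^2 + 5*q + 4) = (q + 3)/(q + 1)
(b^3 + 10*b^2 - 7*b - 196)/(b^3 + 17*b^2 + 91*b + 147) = (b - 4)/(b + 3)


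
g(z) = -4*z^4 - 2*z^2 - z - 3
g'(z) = -16*z^3 - 4*z - 1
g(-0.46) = -3.14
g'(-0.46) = 2.40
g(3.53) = -652.55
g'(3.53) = -718.91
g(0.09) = -3.11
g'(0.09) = -1.37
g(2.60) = -201.91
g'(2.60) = -292.62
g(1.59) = -35.21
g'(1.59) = -71.67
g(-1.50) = -26.25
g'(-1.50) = 59.00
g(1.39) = -23.19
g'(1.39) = -49.53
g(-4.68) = -1960.99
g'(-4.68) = 1657.77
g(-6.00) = -5253.00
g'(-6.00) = 3479.00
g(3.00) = -348.00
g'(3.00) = -445.00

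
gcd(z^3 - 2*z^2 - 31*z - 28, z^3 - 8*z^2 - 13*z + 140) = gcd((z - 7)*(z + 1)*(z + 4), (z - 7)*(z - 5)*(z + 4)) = z^2 - 3*z - 28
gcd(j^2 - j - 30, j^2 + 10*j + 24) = 1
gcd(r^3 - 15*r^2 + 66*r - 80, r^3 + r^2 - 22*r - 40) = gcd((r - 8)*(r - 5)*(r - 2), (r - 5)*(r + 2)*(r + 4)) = r - 5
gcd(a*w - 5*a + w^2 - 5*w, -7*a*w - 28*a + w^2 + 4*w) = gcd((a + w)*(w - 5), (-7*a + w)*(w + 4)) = 1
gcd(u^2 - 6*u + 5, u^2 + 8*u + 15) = 1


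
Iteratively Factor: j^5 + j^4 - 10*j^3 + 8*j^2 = (j - 2)*(j^4 + 3*j^3 - 4*j^2) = (j - 2)*(j + 4)*(j^3 - j^2) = j*(j - 2)*(j + 4)*(j^2 - j) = j*(j - 2)*(j - 1)*(j + 4)*(j)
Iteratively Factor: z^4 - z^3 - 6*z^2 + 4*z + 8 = (z + 1)*(z^3 - 2*z^2 - 4*z + 8) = (z + 1)*(z + 2)*(z^2 - 4*z + 4) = (z - 2)*(z + 1)*(z + 2)*(z - 2)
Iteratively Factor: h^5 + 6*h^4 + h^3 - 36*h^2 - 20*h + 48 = (h - 1)*(h^4 + 7*h^3 + 8*h^2 - 28*h - 48) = (h - 1)*(h + 2)*(h^3 + 5*h^2 - 2*h - 24) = (h - 2)*(h - 1)*(h + 2)*(h^2 + 7*h + 12) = (h - 2)*(h - 1)*(h + 2)*(h + 4)*(h + 3)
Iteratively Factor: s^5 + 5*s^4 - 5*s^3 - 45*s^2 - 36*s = (s)*(s^4 + 5*s^3 - 5*s^2 - 45*s - 36) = s*(s + 3)*(s^3 + 2*s^2 - 11*s - 12) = s*(s + 1)*(s + 3)*(s^2 + s - 12) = s*(s + 1)*(s + 3)*(s + 4)*(s - 3)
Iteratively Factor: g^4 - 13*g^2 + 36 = (g + 3)*(g^3 - 3*g^2 - 4*g + 12) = (g - 3)*(g + 3)*(g^2 - 4) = (g - 3)*(g + 2)*(g + 3)*(g - 2)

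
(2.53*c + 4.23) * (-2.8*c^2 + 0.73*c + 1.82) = -7.084*c^3 - 9.9971*c^2 + 7.6925*c + 7.6986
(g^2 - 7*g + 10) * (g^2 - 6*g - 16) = g^4 - 13*g^3 + 36*g^2 + 52*g - 160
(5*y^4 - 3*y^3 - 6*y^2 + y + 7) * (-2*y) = -10*y^5 + 6*y^4 + 12*y^3 - 2*y^2 - 14*y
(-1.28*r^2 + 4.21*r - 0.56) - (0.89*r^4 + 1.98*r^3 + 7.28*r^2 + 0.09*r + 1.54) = -0.89*r^4 - 1.98*r^3 - 8.56*r^2 + 4.12*r - 2.1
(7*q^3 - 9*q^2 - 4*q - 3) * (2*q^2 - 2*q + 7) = 14*q^5 - 32*q^4 + 59*q^3 - 61*q^2 - 22*q - 21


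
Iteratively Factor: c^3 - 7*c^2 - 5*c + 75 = (c + 3)*(c^2 - 10*c + 25) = (c - 5)*(c + 3)*(c - 5)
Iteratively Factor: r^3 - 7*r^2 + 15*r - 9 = (r - 3)*(r^2 - 4*r + 3) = (r - 3)*(r - 1)*(r - 3)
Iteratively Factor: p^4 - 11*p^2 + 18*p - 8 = (p - 2)*(p^3 + 2*p^2 - 7*p + 4) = (p - 2)*(p - 1)*(p^2 + 3*p - 4) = (p - 2)*(p - 1)*(p + 4)*(p - 1)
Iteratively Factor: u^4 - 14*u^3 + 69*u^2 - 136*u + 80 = (u - 5)*(u^3 - 9*u^2 + 24*u - 16) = (u - 5)*(u - 1)*(u^2 - 8*u + 16) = (u - 5)*(u - 4)*(u - 1)*(u - 4)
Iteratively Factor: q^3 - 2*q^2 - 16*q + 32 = (q - 4)*(q^2 + 2*q - 8) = (q - 4)*(q + 4)*(q - 2)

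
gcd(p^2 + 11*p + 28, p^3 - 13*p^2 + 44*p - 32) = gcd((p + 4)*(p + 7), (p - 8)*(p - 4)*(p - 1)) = 1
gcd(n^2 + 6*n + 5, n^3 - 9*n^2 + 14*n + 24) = n + 1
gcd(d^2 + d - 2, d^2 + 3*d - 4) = d - 1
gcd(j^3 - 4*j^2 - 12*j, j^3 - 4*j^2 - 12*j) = j^3 - 4*j^2 - 12*j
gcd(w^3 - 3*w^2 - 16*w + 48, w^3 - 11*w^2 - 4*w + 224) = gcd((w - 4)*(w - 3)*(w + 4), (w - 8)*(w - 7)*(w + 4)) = w + 4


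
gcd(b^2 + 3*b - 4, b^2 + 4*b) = b + 4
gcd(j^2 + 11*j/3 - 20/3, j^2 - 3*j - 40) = j + 5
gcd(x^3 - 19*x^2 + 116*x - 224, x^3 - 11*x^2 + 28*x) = x^2 - 11*x + 28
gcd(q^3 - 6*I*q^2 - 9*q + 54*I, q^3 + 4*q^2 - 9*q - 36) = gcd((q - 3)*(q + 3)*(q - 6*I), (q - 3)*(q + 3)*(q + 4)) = q^2 - 9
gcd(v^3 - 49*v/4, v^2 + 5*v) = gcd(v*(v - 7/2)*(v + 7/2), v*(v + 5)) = v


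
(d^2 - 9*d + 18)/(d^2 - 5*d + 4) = (d^2 - 9*d + 18)/(d^2 - 5*d + 4)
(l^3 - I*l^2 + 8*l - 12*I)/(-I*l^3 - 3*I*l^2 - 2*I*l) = (I*l^3 + l^2 + 8*I*l + 12)/(l*(l^2 + 3*l + 2))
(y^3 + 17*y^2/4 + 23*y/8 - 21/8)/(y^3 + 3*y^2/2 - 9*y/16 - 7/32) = 4*(y + 3)/(4*y + 1)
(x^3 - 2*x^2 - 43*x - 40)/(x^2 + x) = x - 3 - 40/x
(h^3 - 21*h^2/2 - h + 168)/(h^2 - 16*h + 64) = (h^2 - 5*h/2 - 21)/(h - 8)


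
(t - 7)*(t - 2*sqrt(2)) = t^2 - 7*t - 2*sqrt(2)*t + 14*sqrt(2)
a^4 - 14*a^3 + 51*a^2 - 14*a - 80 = (a - 8)*(a - 5)*(a - 2)*(a + 1)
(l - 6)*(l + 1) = l^2 - 5*l - 6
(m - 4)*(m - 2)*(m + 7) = m^3 + m^2 - 34*m + 56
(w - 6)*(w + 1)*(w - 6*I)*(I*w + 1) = I*w^4 + 7*w^3 - 5*I*w^3 - 35*w^2 - 12*I*w^2 - 42*w + 30*I*w + 36*I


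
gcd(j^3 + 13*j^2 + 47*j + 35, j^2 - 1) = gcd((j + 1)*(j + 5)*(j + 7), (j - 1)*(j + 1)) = j + 1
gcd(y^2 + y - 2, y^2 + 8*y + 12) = y + 2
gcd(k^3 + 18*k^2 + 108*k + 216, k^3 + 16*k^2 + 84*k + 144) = k^2 + 12*k + 36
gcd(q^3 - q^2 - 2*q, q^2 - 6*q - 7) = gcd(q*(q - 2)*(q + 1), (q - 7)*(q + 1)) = q + 1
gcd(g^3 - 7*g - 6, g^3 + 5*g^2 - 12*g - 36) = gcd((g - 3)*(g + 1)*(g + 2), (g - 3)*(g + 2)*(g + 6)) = g^2 - g - 6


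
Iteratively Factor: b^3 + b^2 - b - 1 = (b + 1)*(b^2 - 1) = (b + 1)^2*(b - 1)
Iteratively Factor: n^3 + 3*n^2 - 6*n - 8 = (n - 2)*(n^2 + 5*n + 4) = (n - 2)*(n + 4)*(n + 1)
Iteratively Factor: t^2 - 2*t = (t - 2)*(t)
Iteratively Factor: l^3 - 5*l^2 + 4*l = (l)*(l^2 - 5*l + 4) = l*(l - 1)*(l - 4)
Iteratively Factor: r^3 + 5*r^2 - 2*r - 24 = (r - 2)*(r^2 + 7*r + 12) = (r - 2)*(r + 4)*(r + 3)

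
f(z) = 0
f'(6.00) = 0.00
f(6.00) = 0.00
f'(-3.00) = 0.00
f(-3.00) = 0.00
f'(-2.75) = 0.00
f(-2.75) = 0.00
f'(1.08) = 0.00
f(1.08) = 0.00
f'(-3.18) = 0.00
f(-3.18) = 0.00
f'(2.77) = 0.00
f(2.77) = 0.00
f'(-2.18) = 0.00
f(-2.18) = 0.00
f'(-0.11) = 0.00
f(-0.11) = 0.00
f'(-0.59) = 0.00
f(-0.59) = 0.00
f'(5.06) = 0.00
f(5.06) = 0.00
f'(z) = 0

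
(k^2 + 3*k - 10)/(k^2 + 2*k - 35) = (k^2 + 3*k - 10)/(k^2 + 2*k - 35)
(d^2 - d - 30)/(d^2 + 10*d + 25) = (d - 6)/(d + 5)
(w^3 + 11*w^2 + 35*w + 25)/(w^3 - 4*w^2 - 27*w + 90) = (w^2 + 6*w + 5)/(w^2 - 9*w + 18)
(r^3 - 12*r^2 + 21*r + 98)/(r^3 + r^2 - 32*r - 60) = (r^2 - 14*r + 49)/(r^2 - r - 30)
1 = 1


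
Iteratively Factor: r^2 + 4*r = (r)*(r + 4)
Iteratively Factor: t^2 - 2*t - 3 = (t + 1)*(t - 3)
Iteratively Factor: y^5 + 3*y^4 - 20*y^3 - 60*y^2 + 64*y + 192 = (y - 2)*(y^4 + 5*y^3 - 10*y^2 - 80*y - 96) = (y - 2)*(y + 4)*(y^3 + y^2 - 14*y - 24) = (y - 4)*(y - 2)*(y + 4)*(y^2 + 5*y + 6) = (y - 4)*(y - 2)*(y + 3)*(y + 4)*(y + 2)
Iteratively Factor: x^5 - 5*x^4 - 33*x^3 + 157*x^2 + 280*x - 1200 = (x + 4)*(x^4 - 9*x^3 + 3*x^2 + 145*x - 300) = (x - 5)*(x + 4)*(x^3 - 4*x^2 - 17*x + 60) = (x - 5)^2*(x + 4)*(x^2 + x - 12) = (x - 5)^2*(x + 4)^2*(x - 3)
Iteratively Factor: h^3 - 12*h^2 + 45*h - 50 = (h - 5)*(h^2 - 7*h + 10) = (h - 5)^2*(h - 2)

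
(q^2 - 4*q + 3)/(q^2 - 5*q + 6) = (q - 1)/(q - 2)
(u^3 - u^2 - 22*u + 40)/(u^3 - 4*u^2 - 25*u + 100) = (u - 2)/(u - 5)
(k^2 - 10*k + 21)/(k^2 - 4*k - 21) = (k - 3)/(k + 3)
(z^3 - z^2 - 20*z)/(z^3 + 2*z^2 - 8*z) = (z - 5)/(z - 2)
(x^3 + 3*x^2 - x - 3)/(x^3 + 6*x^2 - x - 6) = (x + 3)/(x + 6)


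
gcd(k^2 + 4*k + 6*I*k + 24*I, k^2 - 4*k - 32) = k + 4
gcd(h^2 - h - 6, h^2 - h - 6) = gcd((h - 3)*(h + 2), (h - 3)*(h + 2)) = h^2 - h - 6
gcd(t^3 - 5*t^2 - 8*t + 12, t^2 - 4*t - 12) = t^2 - 4*t - 12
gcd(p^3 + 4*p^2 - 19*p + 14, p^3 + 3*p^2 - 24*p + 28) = p^2 + 5*p - 14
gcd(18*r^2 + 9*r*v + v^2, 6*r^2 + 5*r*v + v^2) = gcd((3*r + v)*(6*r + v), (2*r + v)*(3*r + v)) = 3*r + v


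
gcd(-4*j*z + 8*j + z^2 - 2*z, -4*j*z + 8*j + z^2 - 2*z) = -4*j*z + 8*j + z^2 - 2*z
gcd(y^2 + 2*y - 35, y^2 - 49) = y + 7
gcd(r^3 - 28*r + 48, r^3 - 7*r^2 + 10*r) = r - 2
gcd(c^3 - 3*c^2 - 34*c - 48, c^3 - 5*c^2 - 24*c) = c^2 - 5*c - 24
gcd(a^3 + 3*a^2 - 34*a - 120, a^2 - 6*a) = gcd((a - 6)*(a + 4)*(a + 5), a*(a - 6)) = a - 6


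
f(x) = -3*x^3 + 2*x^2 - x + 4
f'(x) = -9*x^2 + 4*x - 1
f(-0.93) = 9.07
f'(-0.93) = -12.50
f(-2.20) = 47.82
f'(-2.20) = -53.36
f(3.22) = -78.64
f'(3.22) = -81.44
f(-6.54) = 935.26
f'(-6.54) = -412.10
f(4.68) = -264.38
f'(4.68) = -179.40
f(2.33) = -25.42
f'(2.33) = -40.54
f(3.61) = -114.68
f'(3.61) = -103.85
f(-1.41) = 17.80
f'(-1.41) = -24.53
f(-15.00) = 10594.00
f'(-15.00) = -2086.00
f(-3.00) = 106.00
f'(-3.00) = -94.00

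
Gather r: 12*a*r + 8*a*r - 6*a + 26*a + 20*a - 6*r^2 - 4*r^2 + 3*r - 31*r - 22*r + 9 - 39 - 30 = 40*a - 10*r^2 + r*(20*a - 50) - 60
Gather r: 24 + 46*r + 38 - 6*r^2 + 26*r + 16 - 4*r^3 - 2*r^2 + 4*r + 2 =-4*r^3 - 8*r^2 + 76*r + 80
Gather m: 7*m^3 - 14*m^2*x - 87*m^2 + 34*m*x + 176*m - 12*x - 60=7*m^3 + m^2*(-14*x - 87) + m*(34*x + 176) - 12*x - 60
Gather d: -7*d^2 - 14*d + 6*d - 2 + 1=-7*d^2 - 8*d - 1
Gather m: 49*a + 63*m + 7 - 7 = 49*a + 63*m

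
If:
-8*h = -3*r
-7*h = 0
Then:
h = 0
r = 0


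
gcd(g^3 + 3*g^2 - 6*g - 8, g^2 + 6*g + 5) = g + 1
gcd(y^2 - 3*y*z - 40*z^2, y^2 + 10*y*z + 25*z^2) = y + 5*z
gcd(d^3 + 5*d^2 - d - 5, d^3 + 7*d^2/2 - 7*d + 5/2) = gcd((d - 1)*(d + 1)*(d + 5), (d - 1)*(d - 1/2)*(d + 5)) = d^2 + 4*d - 5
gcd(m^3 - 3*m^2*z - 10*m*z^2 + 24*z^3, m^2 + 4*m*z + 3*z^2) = m + 3*z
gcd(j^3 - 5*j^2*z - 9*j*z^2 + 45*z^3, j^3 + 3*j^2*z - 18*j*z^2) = -j + 3*z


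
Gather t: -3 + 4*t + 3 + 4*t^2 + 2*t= 4*t^2 + 6*t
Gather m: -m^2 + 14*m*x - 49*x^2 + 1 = -m^2 + 14*m*x - 49*x^2 + 1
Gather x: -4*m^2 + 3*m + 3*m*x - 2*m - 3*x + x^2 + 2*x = -4*m^2 + m + x^2 + x*(3*m - 1)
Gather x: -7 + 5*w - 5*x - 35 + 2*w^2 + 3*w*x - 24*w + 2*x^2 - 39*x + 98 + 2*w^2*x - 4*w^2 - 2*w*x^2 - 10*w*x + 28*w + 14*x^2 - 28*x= -2*w^2 + 9*w + x^2*(16 - 2*w) + x*(2*w^2 - 7*w - 72) + 56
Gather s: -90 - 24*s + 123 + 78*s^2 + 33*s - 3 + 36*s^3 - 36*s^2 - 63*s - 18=36*s^3 + 42*s^2 - 54*s + 12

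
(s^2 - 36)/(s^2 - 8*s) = (s^2 - 36)/(s*(s - 8))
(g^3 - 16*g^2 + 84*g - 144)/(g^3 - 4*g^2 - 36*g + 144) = (g - 6)/(g + 6)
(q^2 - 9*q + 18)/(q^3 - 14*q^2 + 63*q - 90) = 1/(q - 5)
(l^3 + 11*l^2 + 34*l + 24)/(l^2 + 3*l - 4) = (l^2 + 7*l + 6)/(l - 1)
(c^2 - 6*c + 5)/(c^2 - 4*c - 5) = (c - 1)/(c + 1)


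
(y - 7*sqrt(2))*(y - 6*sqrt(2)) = y^2 - 13*sqrt(2)*y + 84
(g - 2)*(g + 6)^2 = g^3 + 10*g^2 + 12*g - 72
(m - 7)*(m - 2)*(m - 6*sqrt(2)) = m^3 - 9*m^2 - 6*sqrt(2)*m^2 + 14*m + 54*sqrt(2)*m - 84*sqrt(2)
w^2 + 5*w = w*(w + 5)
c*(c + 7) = c^2 + 7*c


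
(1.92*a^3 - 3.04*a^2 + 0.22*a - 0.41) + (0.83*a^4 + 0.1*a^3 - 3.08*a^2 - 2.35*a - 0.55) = 0.83*a^4 + 2.02*a^3 - 6.12*a^2 - 2.13*a - 0.96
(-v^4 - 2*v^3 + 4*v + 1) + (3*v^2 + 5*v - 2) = -v^4 - 2*v^3 + 3*v^2 + 9*v - 1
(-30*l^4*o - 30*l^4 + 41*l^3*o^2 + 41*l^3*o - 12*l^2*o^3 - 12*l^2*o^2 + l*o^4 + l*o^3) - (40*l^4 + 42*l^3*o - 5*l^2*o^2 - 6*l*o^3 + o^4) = -30*l^4*o - 70*l^4 + 41*l^3*o^2 - l^3*o - 12*l^2*o^3 - 7*l^2*o^2 + l*o^4 + 7*l*o^3 - o^4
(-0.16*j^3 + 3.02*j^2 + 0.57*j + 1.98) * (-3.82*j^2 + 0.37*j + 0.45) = 0.6112*j^5 - 11.5956*j^4 - 1.132*j^3 - 5.9937*j^2 + 0.9891*j + 0.891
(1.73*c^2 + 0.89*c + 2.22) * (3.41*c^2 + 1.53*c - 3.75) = 5.8993*c^4 + 5.6818*c^3 + 2.4444*c^2 + 0.0591000000000004*c - 8.325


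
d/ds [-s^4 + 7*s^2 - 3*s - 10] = -4*s^3 + 14*s - 3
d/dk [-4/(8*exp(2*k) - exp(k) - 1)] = (64*exp(k) - 4)*exp(k)/(-8*exp(2*k) + exp(k) + 1)^2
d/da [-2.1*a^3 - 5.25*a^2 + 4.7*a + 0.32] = -6.3*a^2 - 10.5*a + 4.7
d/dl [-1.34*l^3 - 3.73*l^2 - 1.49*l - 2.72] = -4.02*l^2 - 7.46*l - 1.49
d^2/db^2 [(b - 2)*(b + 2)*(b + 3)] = 6*b + 6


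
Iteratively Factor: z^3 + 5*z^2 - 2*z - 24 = (z + 3)*(z^2 + 2*z - 8) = (z - 2)*(z + 3)*(z + 4)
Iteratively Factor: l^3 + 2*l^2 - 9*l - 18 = (l - 3)*(l^2 + 5*l + 6) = (l - 3)*(l + 2)*(l + 3)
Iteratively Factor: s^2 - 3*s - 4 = (s + 1)*(s - 4)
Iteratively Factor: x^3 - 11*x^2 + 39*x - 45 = (x - 3)*(x^2 - 8*x + 15) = (x - 5)*(x - 3)*(x - 3)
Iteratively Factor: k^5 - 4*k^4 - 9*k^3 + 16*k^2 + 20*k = (k + 2)*(k^4 - 6*k^3 + 3*k^2 + 10*k) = (k - 2)*(k + 2)*(k^3 - 4*k^2 - 5*k) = (k - 5)*(k - 2)*(k + 2)*(k^2 + k) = k*(k - 5)*(k - 2)*(k + 2)*(k + 1)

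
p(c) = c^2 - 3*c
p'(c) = 2*c - 3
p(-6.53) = 62.23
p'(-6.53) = -16.06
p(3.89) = 3.46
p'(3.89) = 4.78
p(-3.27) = 20.50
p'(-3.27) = -9.54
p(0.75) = -1.69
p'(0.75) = -1.50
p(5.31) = 12.27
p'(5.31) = 7.62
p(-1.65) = 7.67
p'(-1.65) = -6.30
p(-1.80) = 8.64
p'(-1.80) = -6.60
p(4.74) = 8.25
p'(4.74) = 6.48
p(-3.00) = 18.00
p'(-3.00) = -9.00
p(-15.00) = 270.00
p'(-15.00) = -33.00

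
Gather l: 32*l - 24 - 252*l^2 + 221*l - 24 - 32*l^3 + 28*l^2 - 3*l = -32*l^3 - 224*l^2 + 250*l - 48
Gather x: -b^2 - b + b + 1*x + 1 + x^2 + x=-b^2 + x^2 + 2*x + 1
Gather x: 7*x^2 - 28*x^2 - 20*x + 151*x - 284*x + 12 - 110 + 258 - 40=-21*x^2 - 153*x + 120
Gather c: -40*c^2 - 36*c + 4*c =-40*c^2 - 32*c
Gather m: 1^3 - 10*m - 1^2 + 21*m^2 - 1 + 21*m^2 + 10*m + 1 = 42*m^2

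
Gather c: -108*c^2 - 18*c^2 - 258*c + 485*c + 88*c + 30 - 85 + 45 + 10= -126*c^2 + 315*c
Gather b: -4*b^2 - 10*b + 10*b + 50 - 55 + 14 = 9 - 4*b^2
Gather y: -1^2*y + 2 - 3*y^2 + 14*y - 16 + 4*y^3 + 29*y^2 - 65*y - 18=4*y^3 + 26*y^2 - 52*y - 32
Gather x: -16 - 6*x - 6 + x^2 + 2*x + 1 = x^2 - 4*x - 21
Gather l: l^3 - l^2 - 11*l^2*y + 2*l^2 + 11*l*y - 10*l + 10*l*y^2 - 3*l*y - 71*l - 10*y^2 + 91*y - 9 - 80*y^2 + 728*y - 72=l^3 + l^2*(1 - 11*y) + l*(10*y^2 + 8*y - 81) - 90*y^2 + 819*y - 81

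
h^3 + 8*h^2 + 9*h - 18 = (h - 1)*(h + 3)*(h + 6)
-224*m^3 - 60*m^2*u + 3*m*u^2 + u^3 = (-8*m + u)*(4*m + u)*(7*m + u)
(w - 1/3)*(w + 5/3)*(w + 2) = w^3 + 10*w^2/3 + 19*w/9 - 10/9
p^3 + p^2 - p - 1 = (p - 1)*(p + 1)^2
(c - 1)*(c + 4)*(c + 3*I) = c^3 + 3*c^2 + 3*I*c^2 - 4*c + 9*I*c - 12*I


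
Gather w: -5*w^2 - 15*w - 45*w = -5*w^2 - 60*w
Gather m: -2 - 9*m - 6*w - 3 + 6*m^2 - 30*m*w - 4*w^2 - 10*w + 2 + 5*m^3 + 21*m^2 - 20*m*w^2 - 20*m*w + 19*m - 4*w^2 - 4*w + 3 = 5*m^3 + 27*m^2 + m*(-20*w^2 - 50*w + 10) - 8*w^2 - 20*w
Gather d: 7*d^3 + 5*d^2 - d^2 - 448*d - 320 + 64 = 7*d^3 + 4*d^2 - 448*d - 256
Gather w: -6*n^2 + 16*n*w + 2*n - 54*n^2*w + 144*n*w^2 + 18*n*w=-6*n^2 + 144*n*w^2 + 2*n + w*(-54*n^2 + 34*n)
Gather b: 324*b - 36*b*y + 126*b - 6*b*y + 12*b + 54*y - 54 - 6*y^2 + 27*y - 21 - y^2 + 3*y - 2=b*(462 - 42*y) - 7*y^2 + 84*y - 77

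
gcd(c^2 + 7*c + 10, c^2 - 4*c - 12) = c + 2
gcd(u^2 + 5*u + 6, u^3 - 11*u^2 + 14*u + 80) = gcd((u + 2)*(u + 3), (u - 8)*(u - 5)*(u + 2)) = u + 2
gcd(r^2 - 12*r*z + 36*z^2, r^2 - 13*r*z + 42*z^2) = -r + 6*z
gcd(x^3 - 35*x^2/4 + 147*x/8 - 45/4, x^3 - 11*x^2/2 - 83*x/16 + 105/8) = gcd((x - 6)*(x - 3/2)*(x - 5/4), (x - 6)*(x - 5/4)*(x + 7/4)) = x^2 - 29*x/4 + 15/2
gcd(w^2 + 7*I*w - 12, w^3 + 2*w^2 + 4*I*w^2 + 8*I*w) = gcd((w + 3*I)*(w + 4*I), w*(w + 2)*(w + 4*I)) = w + 4*I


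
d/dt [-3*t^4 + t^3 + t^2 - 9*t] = -12*t^3 + 3*t^2 + 2*t - 9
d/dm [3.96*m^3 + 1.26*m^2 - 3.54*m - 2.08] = 11.88*m^2 + 2.52*m - 3.54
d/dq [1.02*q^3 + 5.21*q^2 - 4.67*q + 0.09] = 3.06*q^2 + 10.42*q - 4.67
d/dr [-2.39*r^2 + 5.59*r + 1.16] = 5.59 - 4.78*r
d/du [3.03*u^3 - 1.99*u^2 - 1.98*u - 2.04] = 9.09*u^2 - 3.98*u - 1.98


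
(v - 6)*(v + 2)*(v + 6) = v^3 + 2*v^2 - 36*v - 72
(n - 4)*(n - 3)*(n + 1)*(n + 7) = n^4 + n^3 - 37*n^2 + 47*n + 84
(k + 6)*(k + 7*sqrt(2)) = k^2 + 6*k + 7*sqrt(2)*k + 42*sqrt(2)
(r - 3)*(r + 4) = r^2 + r - 12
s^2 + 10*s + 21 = (s + 3)*(s + 7)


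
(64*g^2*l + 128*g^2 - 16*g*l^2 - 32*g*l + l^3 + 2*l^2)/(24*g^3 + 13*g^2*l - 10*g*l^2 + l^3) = (8*g*l + 16*g - l^2 - 2*l)/(3*g^2 + 2*g*l - l^2)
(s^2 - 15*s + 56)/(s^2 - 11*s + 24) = (s - 7)/(s - 3)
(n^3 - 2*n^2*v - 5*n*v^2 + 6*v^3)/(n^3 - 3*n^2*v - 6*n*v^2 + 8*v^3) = (-n + 3*v)/(-n + 4*v)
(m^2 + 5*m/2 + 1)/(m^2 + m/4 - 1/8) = 4*(m + 2)/(4*m - 1)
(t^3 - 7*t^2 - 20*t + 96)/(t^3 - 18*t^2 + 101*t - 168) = (t + 4)/(t - 7)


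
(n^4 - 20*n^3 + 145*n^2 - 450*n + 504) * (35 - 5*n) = -5*n^5 + 135*n^4 - 1425*n^3 + 7325*n^2 - 18270*n + 17640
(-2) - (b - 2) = -b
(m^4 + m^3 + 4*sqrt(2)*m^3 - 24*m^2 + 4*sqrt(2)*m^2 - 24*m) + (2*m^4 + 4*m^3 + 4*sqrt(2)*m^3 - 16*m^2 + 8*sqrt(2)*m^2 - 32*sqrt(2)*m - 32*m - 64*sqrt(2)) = 3*m^4 + 5*m^3 + 8*sqrt(2)*m^3 - 40*m^2 + 12*sqrt(2)*m^2 - 56*m - 32*sqrt(2)*m - 64*sqrt(2)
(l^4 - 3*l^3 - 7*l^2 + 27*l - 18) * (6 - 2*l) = -2*l^5 + 12*l^4 - 4*l^3 - 96*l^2 + 198*l - 108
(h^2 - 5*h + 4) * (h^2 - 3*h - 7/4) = h^4 - 8*h^3 + 69*h^2/4 - 13*h/4 - 7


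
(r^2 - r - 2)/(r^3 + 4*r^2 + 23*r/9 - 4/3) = 9*(r^2 - r - 2)/(9*r^3 + 36*r^2 + 23*r - 12)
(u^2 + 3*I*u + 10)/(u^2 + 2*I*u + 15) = (u - 2*I)/(u - 3*I)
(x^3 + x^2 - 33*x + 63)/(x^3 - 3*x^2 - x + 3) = (x^2 + 4*x - 21)/(x^2 - 1)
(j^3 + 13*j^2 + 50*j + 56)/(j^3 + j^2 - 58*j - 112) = (j + 4)/(j - 8)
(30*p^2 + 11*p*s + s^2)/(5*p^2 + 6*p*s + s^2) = (6*p + s)/(p + s)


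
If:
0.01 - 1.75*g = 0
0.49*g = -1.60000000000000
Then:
No Solution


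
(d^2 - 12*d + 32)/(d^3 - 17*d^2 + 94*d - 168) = (d - 8)/(d^2 - 13*d + 42)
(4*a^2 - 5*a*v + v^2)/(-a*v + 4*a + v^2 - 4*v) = (-4*a + v)/(v - 4)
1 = 1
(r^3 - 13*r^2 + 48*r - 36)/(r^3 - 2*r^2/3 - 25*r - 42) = 3*(r^2 - 7*r + 6)/(3*r^2 + 16*r + 21)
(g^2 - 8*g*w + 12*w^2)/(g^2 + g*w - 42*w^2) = (g - 2*w)/(g + 7*w)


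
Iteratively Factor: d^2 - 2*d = (d)*(d - 2)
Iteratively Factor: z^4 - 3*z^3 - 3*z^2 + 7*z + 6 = (z - 3)*(z^3 - 3*z - 2) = (z - 3)*(z + 1)*(z^2 - z - 2) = (z - 3)*(z + 1)^2*(z - 2)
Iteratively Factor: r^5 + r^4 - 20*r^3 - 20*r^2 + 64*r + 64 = (r - 4)*(r^4 + 5*r^3 - 20*r - 16) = (r - 4)*(r + 2)*(r^3 + 3*r^2 - 6*r - 8) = (r - 4)*(r + 2)*(r + 4)*(r^2 - r - 2) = (r - 4)*(r + 1)*(r + 2)*(r + 4)*(r - 2)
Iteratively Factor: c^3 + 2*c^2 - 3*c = (c - 1)*(c^2 + 3*c) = (c - 1)*(c + 3)*(c)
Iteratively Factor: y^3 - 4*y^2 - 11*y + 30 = (y + 3)*(y^2 - 7*y + 10) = (y - 2)*(y + 3)*(y - 5)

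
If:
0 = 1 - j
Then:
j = 1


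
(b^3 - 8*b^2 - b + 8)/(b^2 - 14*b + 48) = (b^2 - 1)/(b - 6)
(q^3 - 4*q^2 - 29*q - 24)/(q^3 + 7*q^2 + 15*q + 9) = (q - 8)/(q + 3)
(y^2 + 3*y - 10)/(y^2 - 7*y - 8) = (-y^2 - 3*y + 10)/(-y^2 + 7*y + 8)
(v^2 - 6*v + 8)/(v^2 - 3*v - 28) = (-v^2 + 6*v - 8)/(-v^2 + 3*v + 28)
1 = 1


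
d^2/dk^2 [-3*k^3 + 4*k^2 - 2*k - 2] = 8 - 18*k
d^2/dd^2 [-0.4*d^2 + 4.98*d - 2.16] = -0.800000000000000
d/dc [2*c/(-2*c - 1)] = -2/(2*c + 1)^2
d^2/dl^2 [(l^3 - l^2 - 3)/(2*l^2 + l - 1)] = 10*(l^3 - 9*l^2 - 3*l - 2)/(8*l^6 + 12*l^5 - 6*l^4 - 11*l^3 + 3*l^2 + 3*l - 1)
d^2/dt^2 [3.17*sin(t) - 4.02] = -3.17*sin(t)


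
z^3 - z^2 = z^2*(z - 1)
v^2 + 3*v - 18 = (v - 3)*(v + 6)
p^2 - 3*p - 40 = (p - 8)*(p + 5)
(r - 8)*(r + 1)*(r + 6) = r^3 - r^2 - 50*r - 48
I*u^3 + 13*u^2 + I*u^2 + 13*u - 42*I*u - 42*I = (u - 7*I)*(u - 6*I)*(I*u + I)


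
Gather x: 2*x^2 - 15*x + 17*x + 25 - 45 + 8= 2*x^2 + 2*x - 12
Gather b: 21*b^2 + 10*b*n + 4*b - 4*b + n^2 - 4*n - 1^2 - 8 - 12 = 21*b^2 + 10*b*n + n^2 - 4*n - 21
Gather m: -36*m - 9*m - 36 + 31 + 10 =5 - 45*m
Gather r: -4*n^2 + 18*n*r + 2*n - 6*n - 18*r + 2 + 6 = -4*n^2 - 4*n + r*(18*n - 18) + 8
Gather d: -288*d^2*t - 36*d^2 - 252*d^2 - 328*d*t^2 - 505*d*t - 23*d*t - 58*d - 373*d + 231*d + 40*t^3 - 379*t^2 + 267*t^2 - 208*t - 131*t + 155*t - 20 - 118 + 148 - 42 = d^2*(-288*t - 288) + d*(-328*t^2 - 528*t - 200) + 40*t^3 - 112*t^2 - 184*t - 32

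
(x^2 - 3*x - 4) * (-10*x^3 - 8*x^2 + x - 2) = -10*x^5 + 22*x^4 + 65*x^3 + 27*x^2 + 2*x + 8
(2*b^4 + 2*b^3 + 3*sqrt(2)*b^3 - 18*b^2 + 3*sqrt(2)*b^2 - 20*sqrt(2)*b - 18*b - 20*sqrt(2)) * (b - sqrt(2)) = 2*b^5 + sqrt(2)*b^4 + 2*b^4 - 24*b^3 + sqrt(2)*b^3 - 24*b^2 - 2*sqrt(2)*b^2 - 2*sqrt(2)*b + 40*b + 40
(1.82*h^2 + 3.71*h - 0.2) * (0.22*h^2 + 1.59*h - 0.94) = 0.4004*h^4 + 3.71*h^3 + 4.1441*h^2 - 3.8054*h + 0.188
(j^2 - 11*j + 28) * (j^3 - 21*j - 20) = j^5 - 11*j^4 + 7*j^3 + 211*j^2 - 368*j - 560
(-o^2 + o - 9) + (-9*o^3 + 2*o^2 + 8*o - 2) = -9*o^3 + o^2 + 9*o - 11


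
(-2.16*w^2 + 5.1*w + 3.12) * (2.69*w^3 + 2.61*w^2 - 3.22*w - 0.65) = -5.8104*w^5 + 8.0814*w^4 + 28.659*w^3 - 6.8748*w^2 - 13.3614*w - 2.028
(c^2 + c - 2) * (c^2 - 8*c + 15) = c^4 - 7*c^3 + 5*c^2 + 31*c - 30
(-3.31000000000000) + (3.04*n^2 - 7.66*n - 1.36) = 3.04*n^2 - 7.66*n - 4.67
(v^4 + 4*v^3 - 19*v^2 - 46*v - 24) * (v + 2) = v^5 + 6*v^4 - 11*v^3 - 84*v^2 - 116*v - 48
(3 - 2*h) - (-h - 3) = 6 - h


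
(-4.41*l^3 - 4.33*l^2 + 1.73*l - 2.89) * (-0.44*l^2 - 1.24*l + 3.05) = 1.9404*l^5 + 7.3736*l^4 - 8.8425*l^3 - 14.0801*l^2 + 8.8601*l - 8.8145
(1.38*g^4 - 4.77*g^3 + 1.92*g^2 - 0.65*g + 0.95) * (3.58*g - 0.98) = 4.9404*g^5 - 18.429*g^4 + 11.5482*g^3 - 4.2086*g^2 + 4.038*g - 0.931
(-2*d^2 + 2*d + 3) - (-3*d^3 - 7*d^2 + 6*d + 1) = 3*d^3 + 5*d^2 - 4*d + 2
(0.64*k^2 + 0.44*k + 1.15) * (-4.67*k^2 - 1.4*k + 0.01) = -2.9888*k^4 - 2.9508*k^3 - 5.9801*k^2 - 1.6056*k + 0.0115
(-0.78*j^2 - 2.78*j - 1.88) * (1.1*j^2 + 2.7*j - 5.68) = -0.858*j^4 - 5.164*j^3 - 5.1436*j^2 + 10.7144*j + 10.6784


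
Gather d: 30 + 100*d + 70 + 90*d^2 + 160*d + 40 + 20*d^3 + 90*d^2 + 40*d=20*d^3 + 180*d^2 + 300*d + 140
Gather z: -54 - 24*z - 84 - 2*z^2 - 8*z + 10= -2*z^2 - 32*z - 128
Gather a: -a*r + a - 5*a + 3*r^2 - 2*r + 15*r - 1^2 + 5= a*(-r - 4) + 3*r^2 + 13*r + 4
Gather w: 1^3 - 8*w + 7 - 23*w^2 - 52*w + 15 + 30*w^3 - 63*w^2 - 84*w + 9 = 30*w^3 - 86*w^2 - 144*w + 32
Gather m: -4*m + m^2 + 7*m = m^2 + 3*m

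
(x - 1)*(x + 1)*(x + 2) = x^3 + 2*x^2 - x - 2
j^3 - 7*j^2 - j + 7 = (j - 7)*(j - 1)*(j + 1)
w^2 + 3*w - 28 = (w - 4)*(w + 7)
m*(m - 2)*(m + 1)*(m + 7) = m^4 + 6*m^3 - 9*m^2 - 14*m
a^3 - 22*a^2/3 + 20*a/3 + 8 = (a - 6)*(a - 2)*(a + 2/3)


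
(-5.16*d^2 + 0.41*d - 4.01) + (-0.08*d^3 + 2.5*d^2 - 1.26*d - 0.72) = -0.08*d^3 - 2.66*d^2 - 0.85*d - 4.73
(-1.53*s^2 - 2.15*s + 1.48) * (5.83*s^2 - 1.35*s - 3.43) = -8.9199*s^4 - 10.469*s^3 + 16.7788*s^2 + 5.3765*s - 5.0764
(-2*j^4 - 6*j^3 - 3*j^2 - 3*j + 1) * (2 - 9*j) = 18*j^5 + 50*j^4 + 15*j^3 + 21*j^2 - 15*j + 2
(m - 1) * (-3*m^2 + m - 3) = -3*m^3 + 4*m^2 - 4*m + 3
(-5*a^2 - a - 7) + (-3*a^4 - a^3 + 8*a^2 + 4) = -3*a^4 - a^3 + 3*a^2 - a - 3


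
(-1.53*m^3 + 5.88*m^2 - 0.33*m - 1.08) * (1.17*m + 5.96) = -1.7901*m^4 - 2.2392*m^3 + 34.6587*m^2 - 3.2304*m - 6.4368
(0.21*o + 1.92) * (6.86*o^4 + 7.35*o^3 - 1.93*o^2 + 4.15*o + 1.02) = 1.4406*o^5 + 14.7147*o^4 + 13.7067*o^3 - 2.8341*o^2 + 8.1822*o + 1.9584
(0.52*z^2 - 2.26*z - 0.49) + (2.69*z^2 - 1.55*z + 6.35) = 3.21*z^2 - 3.81*z + 5.86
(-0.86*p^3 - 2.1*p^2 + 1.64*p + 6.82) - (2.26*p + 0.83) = -0.86*p^3 - 2.1*p^2 - 0.62*p + 5.99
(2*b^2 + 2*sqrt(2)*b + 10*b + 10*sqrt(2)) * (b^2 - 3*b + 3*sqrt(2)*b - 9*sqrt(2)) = 2*b^4 + 4*b^3 + 8*sqrt(2)*b^3 - 18*b^2 + 16*sqrt(2)*b^2 - 120*sqrt(2)*b + 24*b - 180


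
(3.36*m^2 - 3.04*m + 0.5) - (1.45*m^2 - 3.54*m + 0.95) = 1.91*m^2 + 0.5*m - 0.45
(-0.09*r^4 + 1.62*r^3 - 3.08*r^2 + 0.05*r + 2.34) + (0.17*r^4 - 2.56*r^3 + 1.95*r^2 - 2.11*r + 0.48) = 0.08*r^4 - 0.94*r^3 - 1.13*r^2 - 2.06*r + 2.82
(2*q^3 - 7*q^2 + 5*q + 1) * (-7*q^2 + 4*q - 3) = -14*q^5 + 57*q^4 - 69*q^3 + 34*q^2 - 11*q - 3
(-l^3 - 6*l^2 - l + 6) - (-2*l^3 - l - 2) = l^3 - 6*l^2 + 8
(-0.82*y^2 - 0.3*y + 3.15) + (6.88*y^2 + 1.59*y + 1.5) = 6.06*y^2 + 1.29*y + 4.65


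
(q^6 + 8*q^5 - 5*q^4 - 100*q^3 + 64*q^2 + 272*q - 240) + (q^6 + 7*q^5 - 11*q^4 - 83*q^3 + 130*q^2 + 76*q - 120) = 2*q^6 + 15*q^5 - 16*q^4 - 183*q^3 + 194*q^2 + 348*q - 360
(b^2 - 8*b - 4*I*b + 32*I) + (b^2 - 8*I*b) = 2*b^2 - 8*b - 12*I*b + 32*I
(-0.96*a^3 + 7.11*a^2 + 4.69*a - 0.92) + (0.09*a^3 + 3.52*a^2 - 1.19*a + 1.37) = -0.87*a^3 + 10.63*a^2 + 3.5*a + 0.45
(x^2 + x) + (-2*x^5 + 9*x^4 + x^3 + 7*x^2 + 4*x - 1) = -2*x^5 + 9*x^4 + x^3 + 8*x^2 + 5*x - 1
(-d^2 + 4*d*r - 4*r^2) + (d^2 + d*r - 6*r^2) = 5*d*r - 10*r^2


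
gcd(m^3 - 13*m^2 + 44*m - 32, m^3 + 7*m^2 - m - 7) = m - 1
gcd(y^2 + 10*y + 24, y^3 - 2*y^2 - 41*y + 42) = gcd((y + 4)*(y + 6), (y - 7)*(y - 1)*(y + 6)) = y + 6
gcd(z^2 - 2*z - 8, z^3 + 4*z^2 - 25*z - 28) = z - 4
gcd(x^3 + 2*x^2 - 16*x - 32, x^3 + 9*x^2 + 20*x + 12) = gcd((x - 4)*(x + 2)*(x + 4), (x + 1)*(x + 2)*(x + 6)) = x + 2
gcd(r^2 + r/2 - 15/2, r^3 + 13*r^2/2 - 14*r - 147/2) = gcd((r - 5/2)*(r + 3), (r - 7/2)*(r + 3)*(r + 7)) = r + 3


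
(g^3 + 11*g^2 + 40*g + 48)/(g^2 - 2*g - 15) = (g^2 + 8*g + 16)/(g - 5)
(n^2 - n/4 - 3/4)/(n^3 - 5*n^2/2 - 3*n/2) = (-4*n^2 + n + 3)/(2*n*(-2*n^2 + 5*n + 3))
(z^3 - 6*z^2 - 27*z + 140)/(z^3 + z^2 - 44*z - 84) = (z^2 + z - 20)/(z^2 + 8*z + 12)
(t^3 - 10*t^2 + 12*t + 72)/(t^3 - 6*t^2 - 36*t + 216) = (t + 2)/(t + 6)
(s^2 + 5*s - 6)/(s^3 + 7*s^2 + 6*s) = (s - 1)/(s*(s + 1))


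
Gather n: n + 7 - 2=n + 5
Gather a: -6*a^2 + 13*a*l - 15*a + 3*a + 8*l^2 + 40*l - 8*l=-6*a^2 + a*(13*l - 12) + 8*l^2 + 32*l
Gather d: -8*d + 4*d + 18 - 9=9 - 4*d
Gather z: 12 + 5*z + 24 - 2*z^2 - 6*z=-2*z^2 - z + 36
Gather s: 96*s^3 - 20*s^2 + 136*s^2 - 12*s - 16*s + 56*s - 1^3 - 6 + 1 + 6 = 96*s^3 + 116*s^2 + 28*s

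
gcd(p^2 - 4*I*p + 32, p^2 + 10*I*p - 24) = p + 4*I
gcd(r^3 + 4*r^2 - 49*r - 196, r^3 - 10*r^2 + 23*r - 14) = r - 7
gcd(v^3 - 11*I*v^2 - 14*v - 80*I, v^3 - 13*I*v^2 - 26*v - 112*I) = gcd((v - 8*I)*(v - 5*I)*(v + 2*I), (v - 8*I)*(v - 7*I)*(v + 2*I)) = v^2 - 6*I*v + 16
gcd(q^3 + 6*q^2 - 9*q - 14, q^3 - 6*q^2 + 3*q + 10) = q^2 - q - 2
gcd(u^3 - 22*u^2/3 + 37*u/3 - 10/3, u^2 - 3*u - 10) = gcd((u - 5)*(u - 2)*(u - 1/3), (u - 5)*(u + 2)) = u - 5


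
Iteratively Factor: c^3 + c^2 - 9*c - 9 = (c + 1)*(c^2 - 9) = (c + 1)*(c + 3)*(c - 3)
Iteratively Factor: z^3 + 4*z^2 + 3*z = (z + 3)*(z^2 + z) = (z + 1)*(z + 3)*(z)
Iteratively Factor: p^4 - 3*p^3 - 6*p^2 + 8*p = (p + 2)*(p^3 - 5*p^2 + 4*p) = (p - 1)*(p + 2)*(p^2 - 4*p) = (p - 4)*(p - 1)*(p + 2)*(p)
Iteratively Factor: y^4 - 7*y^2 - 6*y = (y + 1)*(y^3 - y^2 - 6*y) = (y - 3)*(y + 1)*(y^2 + 2*y) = (y - 3)*(y + 1)*(y + 2)*(y)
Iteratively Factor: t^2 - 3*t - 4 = (t + 1)*(t - 4)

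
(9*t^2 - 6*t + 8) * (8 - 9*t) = -81*t^3 + 126*t^2 - 120*t + 64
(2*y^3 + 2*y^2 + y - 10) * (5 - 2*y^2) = -4*y^5 - 4*y^4 + 8*y^3 + 30*y^2 + 5*y - 50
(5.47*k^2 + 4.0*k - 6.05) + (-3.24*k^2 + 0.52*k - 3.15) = 2.23*k^2 + 4.52*k - 9.2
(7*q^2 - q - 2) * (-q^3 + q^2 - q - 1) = -7*q^5 + 8*q^4 - 6*q^3 - 8*q^2 + 3*q + 2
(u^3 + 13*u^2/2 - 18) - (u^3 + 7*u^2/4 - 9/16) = 19*u^2/4 - 279/16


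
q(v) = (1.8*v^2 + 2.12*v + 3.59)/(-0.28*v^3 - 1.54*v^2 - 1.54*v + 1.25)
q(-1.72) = 6.86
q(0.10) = 3.54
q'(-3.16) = 37.69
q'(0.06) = 6.88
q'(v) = (3.6*v + 2.12)/(-0.28*v^3 - 1.54*v^2 - 1.54*v + 1.25) + (0.84*v^2 + 3.08*v + 1.54)*(1.8*v^2 + 2.12*v + 3.59)/(-0.28*v^3 - 1.54*v^2 - 1.54*v + 1.25)^2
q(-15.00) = 0.60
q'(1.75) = 0.98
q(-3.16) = -34.88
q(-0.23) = 2.10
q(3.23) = -1.00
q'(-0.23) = 2.05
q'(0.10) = 8.37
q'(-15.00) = 0.06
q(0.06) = 3.23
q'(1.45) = 1.71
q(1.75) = -1.67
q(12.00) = -0.40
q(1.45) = -2.06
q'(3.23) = 0.22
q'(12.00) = 0.03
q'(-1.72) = -16.68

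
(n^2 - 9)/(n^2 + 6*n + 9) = (n - 3)/(n + 3)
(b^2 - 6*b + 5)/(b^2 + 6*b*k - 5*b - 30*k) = (b - 1)/(b + 6*k)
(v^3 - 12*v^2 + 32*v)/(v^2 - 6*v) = (v^2 - 12*v + 32)/(v - 6)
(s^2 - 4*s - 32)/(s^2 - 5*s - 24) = (s + 4)/(s + 3)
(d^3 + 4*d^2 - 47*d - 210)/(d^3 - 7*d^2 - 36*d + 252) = (d + 5)/(d - 6)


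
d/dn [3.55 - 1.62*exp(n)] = -1.62*exp(n)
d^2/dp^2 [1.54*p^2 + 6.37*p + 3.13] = 3.08000000000000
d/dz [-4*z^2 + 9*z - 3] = 9 - 8*z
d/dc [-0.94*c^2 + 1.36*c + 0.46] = 1.36 - 1.88*c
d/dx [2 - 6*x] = -6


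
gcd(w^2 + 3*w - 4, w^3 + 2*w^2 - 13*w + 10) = w - 1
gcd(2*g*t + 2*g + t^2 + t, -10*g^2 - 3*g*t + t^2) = 2*g + t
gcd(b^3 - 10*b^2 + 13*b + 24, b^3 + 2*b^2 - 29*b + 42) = b - 3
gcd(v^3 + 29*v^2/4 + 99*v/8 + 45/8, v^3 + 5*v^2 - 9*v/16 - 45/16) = v^2 + 23*v/4 + 15/4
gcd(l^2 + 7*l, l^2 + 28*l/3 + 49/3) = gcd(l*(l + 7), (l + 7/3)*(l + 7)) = l + 7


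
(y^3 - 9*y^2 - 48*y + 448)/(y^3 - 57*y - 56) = (y - 8)/(y + 1)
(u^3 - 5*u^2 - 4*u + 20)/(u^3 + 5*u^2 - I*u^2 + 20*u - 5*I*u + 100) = (u^3 - 5*u^2 - 4*u + 20)/(u^3 + u^2*(5 - I) + 5*u*(4 - I) + 100)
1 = 1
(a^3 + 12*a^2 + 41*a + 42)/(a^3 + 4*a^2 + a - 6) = (a + 7)/(a - 1)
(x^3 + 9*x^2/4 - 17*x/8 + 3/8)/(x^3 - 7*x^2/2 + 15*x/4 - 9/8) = (4*x^2 + 11*x - 3)/(4*x^2 - 12*x + 9)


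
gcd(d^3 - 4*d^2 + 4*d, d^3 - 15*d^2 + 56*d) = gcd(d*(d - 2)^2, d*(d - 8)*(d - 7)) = d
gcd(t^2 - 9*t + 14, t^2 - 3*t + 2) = t - 2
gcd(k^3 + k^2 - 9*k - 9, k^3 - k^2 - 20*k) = 1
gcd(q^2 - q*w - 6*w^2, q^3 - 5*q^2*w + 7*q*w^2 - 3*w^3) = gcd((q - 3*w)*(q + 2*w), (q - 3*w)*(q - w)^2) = q - 3*w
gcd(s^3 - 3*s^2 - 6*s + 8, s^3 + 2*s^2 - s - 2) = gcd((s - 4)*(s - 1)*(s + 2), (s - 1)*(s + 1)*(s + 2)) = s^2 + s - 2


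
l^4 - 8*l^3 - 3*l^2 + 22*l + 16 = (l - 8)*(l - 2)*(l + 1)^2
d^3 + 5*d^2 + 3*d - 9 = (d - 1)*(d + 3)^2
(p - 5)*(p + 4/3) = p^2 - 11*p/3 - 20/3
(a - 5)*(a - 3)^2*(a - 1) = a^4 - 12*a^3 + 50*a^2 - 84*a + 45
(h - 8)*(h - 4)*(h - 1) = h^3 - 13*h^2 + 44*h - 32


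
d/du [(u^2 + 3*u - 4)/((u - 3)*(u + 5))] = (-u^2 - 22*u - 37)/(u^4 + 4*u^3 - 26*u^2 - 60*u + 225)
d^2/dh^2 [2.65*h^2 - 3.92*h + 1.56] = 5.30000000000000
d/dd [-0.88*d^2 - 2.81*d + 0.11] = -1.76*d - 2.81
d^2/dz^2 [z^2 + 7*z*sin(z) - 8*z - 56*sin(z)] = -7*z*sin(z) + 56*sin(z) + 14*cos(z) + 2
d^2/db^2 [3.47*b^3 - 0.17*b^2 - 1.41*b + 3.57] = 20.82*b - 0.34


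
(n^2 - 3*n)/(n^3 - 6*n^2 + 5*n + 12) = n/(n^2 - 3*n - 4)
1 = 1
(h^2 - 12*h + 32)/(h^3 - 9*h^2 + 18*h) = (h^2 - 12*h + 32)/(h*(h^2 - 9*h + 18))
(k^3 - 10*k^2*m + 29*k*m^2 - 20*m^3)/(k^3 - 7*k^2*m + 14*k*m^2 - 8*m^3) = (k - 5*m)/(k - 2*m)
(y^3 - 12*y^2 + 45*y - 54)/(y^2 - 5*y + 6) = (y^2 - 9*y + 18)/(y - 2)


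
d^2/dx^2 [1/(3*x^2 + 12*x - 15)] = 2*(-x^2 - 4*x + 4*(x + 2)^2 + 5)/(3*(x^2 + 4*x - 5)^3)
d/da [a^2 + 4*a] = 2*a + 4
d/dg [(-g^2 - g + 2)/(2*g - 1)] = (-2*g^2 + 2*g - 3)/(4*g^2 - 4*g + 1)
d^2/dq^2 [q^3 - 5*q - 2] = 6*q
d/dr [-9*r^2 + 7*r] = 7 - 18*r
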